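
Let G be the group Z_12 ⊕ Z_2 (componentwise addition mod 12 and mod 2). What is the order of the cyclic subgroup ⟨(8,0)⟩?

3

The order of (8,0) in Z_12 × Z_2 is lcm(ord(8) in Z_12, ord(0) in Z_2).
ord(8) = 3 and ord(0) = 1, so |⟨(8,0)⟩| = lcm(3, 1) = 3.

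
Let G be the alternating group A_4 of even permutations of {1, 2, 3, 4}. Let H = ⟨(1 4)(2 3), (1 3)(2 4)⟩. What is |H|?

|⟨(1 4)(2 3)⟩| = 2 and |⟨(1 3)(2 4)⟩| = 2, so |H| is a multiple of lcm(2, 2) = 2 and divides |G| = 12.
Closing under the operation: H = {e, (1 2)(3 4), (1 3)(2 4), (1 4)(2 3)}, so |H| = 4.

4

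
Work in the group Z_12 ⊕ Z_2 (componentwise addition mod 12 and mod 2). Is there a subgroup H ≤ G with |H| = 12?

12 | 24. A subgroup of order 12 is {(0,0), (0,1), (2,0), (2,1), (4,0), (4,1), (6,0), (6,1), (8,0), (8,1), (10,0), (10,1)}.

Yes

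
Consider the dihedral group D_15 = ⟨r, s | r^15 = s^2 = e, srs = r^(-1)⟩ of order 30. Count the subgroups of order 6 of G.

|G| = 30 and 6 | 30, so subgroups of order 6 are possible by Lagrange.
The subgroups of order 6 are: {e, r^5, r^10, s, r^5s, r^10s}; {e, r^5, r^10, rs, r^6s, r^11s}; {e, r^5, r^10, r^2s, r^7s, r^12s}; {e, r^5, r^10, r^3s, r^8s, r^13s}; … (5 in all).
So G has 5 subgroups of order 6.

5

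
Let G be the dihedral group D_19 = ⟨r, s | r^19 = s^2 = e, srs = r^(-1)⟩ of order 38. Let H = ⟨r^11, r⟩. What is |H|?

|⟨r^11⟩| = 19 and |⟨r⟩| = 19, so |H| is a multiple of lcm(19, 19) = 19 and divides |G| = 38.
Closing under the operation: H = {e, r, r^2, r^3, r^4, r^5, r^6, r^7, r^8, r^9, r^10, r^11, r^12, r^13, r^14, r^15, r^16, r^17, r^18}, so |H| = 19.

19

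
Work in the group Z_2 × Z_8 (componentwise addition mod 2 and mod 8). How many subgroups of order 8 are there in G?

|G| = 16 and 8 | 16, so subgroups of order 8 are possible by Lagrange.
The subgroups of order 8 are: {(0,0), (0,1), (0,2), (0,3), (0,4), (0,5), (0,6), (0,7)}; {(0,0), (0,2), (0,4), (0,6), (1,0), (1,2), (1,4), (1,6)}; {(0,0), (0,2), (0,4), (0,6), (1,1), (1,3), (1,5), (1,7)}.
So G has 3 subgroups of order 8.

3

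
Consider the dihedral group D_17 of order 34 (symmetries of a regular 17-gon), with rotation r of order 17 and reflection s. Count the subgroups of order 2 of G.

|G| = 34 and 2 | 34, so subgroups of order 2 are possible by Lagrange.
The subgroups of order 2 are: {e, r^10s}; {e, r^11s}; {e, r^12s}; {e, r^13s}; … (17 in all).
So G has 17 subgroups of order 2.

17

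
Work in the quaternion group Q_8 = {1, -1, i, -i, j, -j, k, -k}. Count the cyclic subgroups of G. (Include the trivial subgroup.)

Group the elements of G by the cyclic subgroup they generate; each cyclic subgroup of order d accounts for φ(d) elements.
Cyclic subgroups by order — order 1: 1; order 2: 1; order 4: 3.
Total: 5.

5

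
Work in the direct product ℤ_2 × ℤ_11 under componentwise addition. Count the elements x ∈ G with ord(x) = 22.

10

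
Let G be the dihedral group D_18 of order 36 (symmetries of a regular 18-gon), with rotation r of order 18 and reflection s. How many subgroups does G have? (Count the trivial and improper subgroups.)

45

|G| = 36, so by Lagrange every subgroup order divides 36. Divisors: 1, 2, 3, 4, 6, 9, 12, 18, 36.
Subgroups by order — order 1: 1; order 2: 19; order 3: 1; order 4: 9; order 6: 7; order 9: 1; order 12: 3; order 18: 3; order 36: 1.
Total: 1 + 19 + 1 + 9 + 7 + 1 + 3 + 3 + 1 = 45.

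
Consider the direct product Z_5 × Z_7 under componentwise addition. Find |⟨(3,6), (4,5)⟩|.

35

|⟨(3,6)⟩| = 35 and |⟨(4,5)⟩| = 35, so |H| is a multiple of lcm(35, 35) = 35 and divides |G| = 35.
Closing {(3,6), (4,5)} under the group operation gives all of G, so |H| = 35.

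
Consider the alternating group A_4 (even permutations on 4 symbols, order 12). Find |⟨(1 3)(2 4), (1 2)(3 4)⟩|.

|⟨(1 3)(2 4)⟩| = 2 and |⟨(1 2)(3 4)⟩| = 2, so |H| is a multiple of lcm(2, 2) = 2 and divides |G| = 12.
Closing under the operation: H = {e, (1 2)(3 4), (1 3)(2 4), (1 4)(2 3)}, so |H| = 4.

4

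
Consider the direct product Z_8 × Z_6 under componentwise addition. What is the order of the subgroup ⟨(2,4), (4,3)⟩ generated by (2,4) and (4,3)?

24

|⟨(2,4)⟩| = 12 and |⟨(4,3)⟩| = 2, so |H| is a multiple of lcm(12, 2) = 12 and divides |G| = 48.
Closing under the operation: H = {(0,0), (0,1), (0,2), (0,3), (0,4), (0,5), (2,0), (2,1), (2,2), (2,3), (2,4), (2,5), (4,0), (4,1), (4,2), (4,3), (4,4), (4,5), (6,0), (6,1), (6,2), (6,3), (6,4), (6,5)}, so |H| = 24.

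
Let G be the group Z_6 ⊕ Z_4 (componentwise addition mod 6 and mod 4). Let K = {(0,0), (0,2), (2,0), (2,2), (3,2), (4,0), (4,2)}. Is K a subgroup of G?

|K| = 7 does not divide |G| = 24, so by Lagrange K is not a subgroup.

No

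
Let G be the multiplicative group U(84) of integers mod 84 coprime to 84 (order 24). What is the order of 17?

6

Compute successive powers of 17 mod 84: 17, 37, 41, 25, 5, 1; 17^6 ≡ 1 (mod 84).
So |⟨17⟩| = 6.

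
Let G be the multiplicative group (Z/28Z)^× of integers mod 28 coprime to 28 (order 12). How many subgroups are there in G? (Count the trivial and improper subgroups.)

10

|G| = 12, so by Lagrange every subgroup order divides 12. Divisors: 1, 2, 3, 4, 6, 12.
Subgroups by order — order 1: 1; order 2: 3; order 3: 1; order 4: 1; order 6: 3; order 12: 1.
Total: 1 + 3 + 1 + 1 + 3 + 1 = 10.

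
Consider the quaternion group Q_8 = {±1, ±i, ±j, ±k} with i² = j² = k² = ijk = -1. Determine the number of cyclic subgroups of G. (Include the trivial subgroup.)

Each element a generates a cyclic subgroup ⟨a⟩; distinct elements may generate the same one (a cyclic group of order d has φ(d) generators).
Cyclic subgroups by order — order 1: 1; order 2: 1; order 4: 3.
Total: 5.

5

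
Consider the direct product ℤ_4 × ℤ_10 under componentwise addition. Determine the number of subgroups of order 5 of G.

1

|G| = 40 and 5 | 40, so subgroups of order 5 are possible by Lagrange.
The subgroups of order 5 are: {(0,0), (0,2), (0,4), (0,6), (0,8)}.
So G has 1 subgroup of order 5.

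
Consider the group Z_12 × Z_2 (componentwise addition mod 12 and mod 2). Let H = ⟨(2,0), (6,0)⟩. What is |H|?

6

|⟨(2,0)⟩| = 6 and |⟨(6,0)⟩| = 2, so |H| is a multiple of lcm(6, 2) = 6 and divides |G| = 24.
Closing under the operation: H = {(0,0), (2,0), (4,0), (6,0), (8,0), (10,0)}, so |H| = 6.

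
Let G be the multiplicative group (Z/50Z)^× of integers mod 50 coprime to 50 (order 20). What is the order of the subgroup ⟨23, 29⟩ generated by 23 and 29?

|⟨23⟩| = 20 and |⟨29⟩| = 10, so |H| is a multiple of lcm(20, 10) = 20 and divides |G| = 20.
Closing {23, 29} under the group operation gives all of G, so |H| = 20.

20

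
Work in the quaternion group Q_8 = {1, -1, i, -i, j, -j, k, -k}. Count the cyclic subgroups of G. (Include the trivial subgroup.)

5

A cyclic subgroup of order d is generated by each of its φ(d) elements of order d, so the cyclic subgroups of order d number (#elements of order d)/φ(d).
Cyclic subgroups by order — order 1: 1; order 2: 1; order 4: 3.
Total: 5.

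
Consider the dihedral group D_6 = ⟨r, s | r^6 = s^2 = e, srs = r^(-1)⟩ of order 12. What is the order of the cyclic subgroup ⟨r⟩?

Computing powers of r: the smallest k with (r)^k = e is k = 6.

6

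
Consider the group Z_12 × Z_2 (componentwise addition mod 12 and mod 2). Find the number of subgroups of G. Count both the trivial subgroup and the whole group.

|G| = 24, so by Lagrange every subgroup order divides 24. Divisors: 1, 2, 3, 4, 6, 8, 12, 24.
Subgroups by order — order 1: 1; order 2: 3; order 3: 1; order 4: 3; order 6: 3; order 8: 1; order 12: 3; order 24: 1.
Total: 1 + 3 + 1 + 3 + 3 + 1 + 3 + 1 = 16.

16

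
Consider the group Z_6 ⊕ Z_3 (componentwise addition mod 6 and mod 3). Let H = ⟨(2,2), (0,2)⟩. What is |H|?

9

|⟨(2,2)⟩| = 3 and |⟨(0,2)⟩| = 3, so |H| is a multiple of lcm(3, 3) = 3 and divides |G| = 18.
Closing under the operation: H = {(0,0), (0,1), (0,2), (2,0), (2,1), (2,2), (4,0), (4,1), (4,2)}, so |H| = 9.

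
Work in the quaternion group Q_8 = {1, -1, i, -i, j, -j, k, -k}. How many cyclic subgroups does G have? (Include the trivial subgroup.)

Group the elements of G by the cyclic subgroup they generate; each cyclic subgroup of order d accounts for φ(d) elements.
Cyclic subgroups by order — order 1: 1; order 2: 1; order 4: 3.
Total: 5.

5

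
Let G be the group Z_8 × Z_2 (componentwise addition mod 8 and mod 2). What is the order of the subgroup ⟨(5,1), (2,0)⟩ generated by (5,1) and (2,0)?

8

|⟨(5,1)⟩| = 8 and |⟨(2,0)⟩| = 4, so |H| is a multiple of lcm(8, 4) = 8 and divides |G| = 16.
Closing under the operation: H = {(0,0), (1,1), (2,0), (3,1), (4,0), (5,1), (6,0), (7,1)}, so |H| = 8.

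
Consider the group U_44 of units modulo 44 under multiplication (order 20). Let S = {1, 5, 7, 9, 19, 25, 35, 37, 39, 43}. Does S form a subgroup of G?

|S| = 10 divides |G| = 20, consistent with Lagrange.
S contains the identity, every element's inverse is in S, and S is closed under ·: it is a subgroup.
In fact S = ⟨35⟩.

Yes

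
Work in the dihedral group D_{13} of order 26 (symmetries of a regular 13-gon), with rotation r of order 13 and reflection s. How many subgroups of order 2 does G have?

|G| = 26 and 2 | 26, so subgroups of order 2 are possible by Lagrange.
The subgroups of order 2 are: {e, r^10s}; {e, r^11s}; {e, r^12s}; {e, r^2s}; … (13 in all).
So G has 13 subgroups of order 2.

13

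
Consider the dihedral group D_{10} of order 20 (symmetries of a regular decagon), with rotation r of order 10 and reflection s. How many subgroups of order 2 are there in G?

11

|G| = 20 and 2 | 20, so subgroups of order 2 are possible by Lagrange.
The subgroups of order 2 are: {e, r^2s}; {e, r^3s}; {e, r^4s}; {e, r^5}; … (11 in all).
So G has 11 subgroups of order 2.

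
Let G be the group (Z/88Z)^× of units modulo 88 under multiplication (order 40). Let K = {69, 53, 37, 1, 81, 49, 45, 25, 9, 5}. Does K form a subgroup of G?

Yes

|K| = 10 divides |G| = 40, consistent with Lagrange.
K contains the identity, every element's inverse is in K, and K is closed under ·: it is a subgroup.
In fact K = ⟨5⟩.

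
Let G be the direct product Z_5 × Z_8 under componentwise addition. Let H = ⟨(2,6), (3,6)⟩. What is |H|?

|⟨(2,6)⟩| = 20 and |⟨(3,6)⟩| = 20, so |H| is a multiple of lcm(20, 20) = 20 and divides |G| = 40.
Closing under the operation: H = {(0,0), (0,2), (0,4), (0,6), (1,0), (1,2), (1,4), (1,6), (2,0), (2,2), (2,4), (2,6), (3,0), (3,2), (3,4), (3,6), (4,0), (4,2), (4,4), (4,6)}, so |H| = 20.

20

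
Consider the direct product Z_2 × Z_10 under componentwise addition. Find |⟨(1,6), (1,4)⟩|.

10

|⟨(1,6)⟩| = 10 and |⟨(1,4)⟩| = 10, so |H| is a multiple of lcm(10, 10) = 10 and divides |G| = 20.
Closing under the operation: H = {(0,0), (0,2), (0,4), (0,6), (0,8), (1,0), (1,2), (1,4), (1,6), (1,8)}, so |H| = 10.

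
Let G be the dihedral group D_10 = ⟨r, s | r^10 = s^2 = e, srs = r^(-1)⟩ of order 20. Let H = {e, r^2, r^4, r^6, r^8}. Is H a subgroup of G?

Yes

|H| = 5 divides |G| = 20, consistent with Lagrange.
H contains the identity, every element's inverse is in H, and H is closed under ·: it is a subgroup.
In fact H = ⟨r^4⟩.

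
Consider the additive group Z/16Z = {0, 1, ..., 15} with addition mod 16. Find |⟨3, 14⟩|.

16

|⟨3⟩| = 16 and |⟨14⟩| = 8, so |H| is a multiple of lcm(16, 8) = 16 and divides |G| = 16.
Closing {3, 14} under the group operation gives all of G, so |H| = 16.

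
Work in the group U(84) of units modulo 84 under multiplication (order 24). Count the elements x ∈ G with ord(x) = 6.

Enumerating element orders in G gives 14 elements of order 6.

14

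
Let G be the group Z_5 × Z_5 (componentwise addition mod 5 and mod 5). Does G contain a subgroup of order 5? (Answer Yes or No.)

Yes

5 | 25. A subgroup of order 5 is {(0,0), (0,1), (0,2), (0,3), (0,4)}.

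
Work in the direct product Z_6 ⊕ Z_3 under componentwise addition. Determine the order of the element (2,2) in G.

3

The order of (2,2) in Z_6 × Z_3 is lcm(ord(2) in Z_6, ord(2) in Z_3).
ord(2) = 3 and ord(2) = 3, so |⟨(2,2)⟩| = lcm(3, 3) = 3.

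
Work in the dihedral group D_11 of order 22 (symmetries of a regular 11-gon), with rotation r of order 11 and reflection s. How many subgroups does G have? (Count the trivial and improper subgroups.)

14

|G| = 22, so by Lagrange every subgroup order divides 22. Divisors: 1, 2, 11, 22.
Subgroups by order — order 1: 1; order 2: 11; order 11: 1; order 22: 1.
Total: 1 + 11 + 1 + 1 = 14.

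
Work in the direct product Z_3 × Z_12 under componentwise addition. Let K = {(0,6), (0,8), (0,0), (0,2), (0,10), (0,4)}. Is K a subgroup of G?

|K| = 6 divides |G| = 36, consistent with Lagrange.
K contains the identity, every element's inverse is in K, and K is closed under +: it is a subgroup.
In fact K = ⟨(0,2)⟩.

Yes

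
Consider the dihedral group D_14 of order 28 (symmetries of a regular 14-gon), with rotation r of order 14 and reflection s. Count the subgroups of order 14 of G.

3

|G| = 28 and 14 | 28, so subgroups of order 14 are possible by Lagrange.
The subgroups of order 14 are: {e, r, r^2, r^3, r^4, r^5, r^6, r^7, r^8, r^9, r^10, r^11, r^12, r^13}; {e, r^2, r^4, r^6, r^8, r^10, r^12, s, r^2s, r^4s, r^6s, r^8s, r^10s, r^12s}; {e, r^2, r^4, r^6, r^8, r^10, r^12, rs, r^3s, r^5s, r^7s, r^9s, r^11s, r^13s}.
So G has 3 subgroups of order 14.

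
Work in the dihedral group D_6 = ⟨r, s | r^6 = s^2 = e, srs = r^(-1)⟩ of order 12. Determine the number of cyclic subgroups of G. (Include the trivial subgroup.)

A cyclic subgroup of order d is generated by each of its φ(d) elements of order d, so the cyclic subgroups of order d number (#elements of order d)/φ(d).
Cyclic subgroups by order — order 1: 1; order 2: 7; order 3: 1; order 6: 1.
Total: 10.

10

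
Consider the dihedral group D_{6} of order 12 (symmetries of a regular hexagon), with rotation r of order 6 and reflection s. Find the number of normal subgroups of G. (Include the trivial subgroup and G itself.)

7

G has 16 subgroups. Checking conjugation-invariance by order — order 1: 1/1 normal; order 2: 1/7 normal; order 3: 1/1 normal; order 4: 0/3 normal; order 6: 3/3 normal; order 12: 1/1 normal.
Total normal subgroups: 7.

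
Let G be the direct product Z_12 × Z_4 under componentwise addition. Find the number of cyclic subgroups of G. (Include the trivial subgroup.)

A cyclic subgroup of order d is generated by each of its φ(d) elements of order d, so the cyclic subgroups of order d number (#elements of order d)/φ(d).
Cyclic subgroups by order — order 1: 1; order 2: 3; order 3: 1; order 4: 6; order 6: 3; order 12: 6.
Total: 20.

20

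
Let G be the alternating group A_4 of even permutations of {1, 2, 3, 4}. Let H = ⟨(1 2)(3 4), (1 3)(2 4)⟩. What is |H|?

4

|⟨(1 2)(3 4)⟩| = 2 and |⟨(1 3)(2 4)⟩| = 2, so |H| is a multiple of lcm(2, 2) = 2 and divides |G| = 12.
Closing under the operation: H = {e, (1 2)(3 4), (1 3)(2 4), (1 4)(2 3)}, so |H| = 4.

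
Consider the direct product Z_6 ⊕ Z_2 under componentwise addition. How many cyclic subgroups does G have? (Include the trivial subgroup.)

Group the elements of G by the cyclic subgroup they generate; each cyclic subgroup of order d accounts for φ(d) elements.
Cyclic subgroups by order — order 1: 1; order 2: 3; order 3: 1; order 6: 3.
Total: 8.

8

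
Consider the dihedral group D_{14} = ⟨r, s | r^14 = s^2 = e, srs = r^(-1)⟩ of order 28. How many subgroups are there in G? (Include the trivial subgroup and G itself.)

28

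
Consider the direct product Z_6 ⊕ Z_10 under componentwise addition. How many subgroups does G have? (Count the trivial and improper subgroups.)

|G| = 60, so by Lagrange every subgroup order divides 60. Divisors: 1, 2, 3, 4, 5, 6, 10, 12, 15, 20, 30, 60.
Subgroups by order — order 1: 1; order 2: 3; order 3: 1; order 4: 1; order 5: 1; order 6: 3; order 10: 3; order 12: 1; order 15: 1; order 20: 1; order 30: 3; order 60: 1.
Total: 1 + 3 + 1 + 1 + 1 + 3 + 3 + 1 + 1 + 1 + 3 + 1 = 20.

20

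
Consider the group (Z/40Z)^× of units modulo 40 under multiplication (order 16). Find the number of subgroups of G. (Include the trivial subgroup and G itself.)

27

|G| = 16, so by Lagrange every subgroup order divides 16. Divisors: 1, 2, 4, 8, 16.
Subgroups by order — order 1: 1; order 2: 7; order 4: 11; order 8: 7; order 16: 1.
Total: 1 + 7 + 11 + 7 + 1 = 27.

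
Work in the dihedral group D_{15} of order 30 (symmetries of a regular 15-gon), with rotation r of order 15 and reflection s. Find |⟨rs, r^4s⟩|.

|⟨rs⟩| = 2 and |⟨r^4s⟩| = 2, so |H| is a multiple of lcm(2, 2) = 2 and divides |G| = 30.
Closing under the operation: H = {e, r^3, r^6, r^9, r^12, rs, r^4s, r^7s, r^10s, r^13s}, so |H| = 10.

10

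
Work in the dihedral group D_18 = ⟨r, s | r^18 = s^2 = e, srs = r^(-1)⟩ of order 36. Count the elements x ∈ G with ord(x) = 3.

The elements of order 3 are: r^6, r^12.
That's 2.

2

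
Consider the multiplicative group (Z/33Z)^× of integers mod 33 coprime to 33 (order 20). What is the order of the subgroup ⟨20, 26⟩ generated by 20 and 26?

10

|⟨20⟩| = 10 and |⟨26⟩| = 10, so |H| is a multiple of lcm(10, 10) = 10 and divides |G| = 20.
Closing under the operation: H = {1, 4, 5, 14, 16, 20, 23, 25, 26, 31}, so |H| = 10.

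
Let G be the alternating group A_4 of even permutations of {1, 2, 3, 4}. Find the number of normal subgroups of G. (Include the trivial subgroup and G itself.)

3

G has 10 subgroups. Checking conjugation-invariance by order — order 1: 1/1 normal; order 2: 0/3 normal; order 3: 0/4 normal; order 4: 1/1 normal; order 12: 1/1 normal.
Total normal subgroups: 3.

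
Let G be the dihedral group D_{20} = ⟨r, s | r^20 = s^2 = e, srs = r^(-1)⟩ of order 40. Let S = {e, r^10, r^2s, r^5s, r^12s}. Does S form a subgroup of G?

No

Closure fails: r^12s · r^5s = r^7 ∉ S. So S is not a subgroup.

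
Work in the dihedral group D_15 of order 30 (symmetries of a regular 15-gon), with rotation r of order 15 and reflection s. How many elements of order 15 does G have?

8

The elements of order 15 are: r, r^2, r^4, r^7, r^8, r^11, r^13, r^14.
That's 8.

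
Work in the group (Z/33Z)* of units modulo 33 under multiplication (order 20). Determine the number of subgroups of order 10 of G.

3

|G| = 20 and 10 | 20, so subgroups of order 10 are possible by Lagrange.
The subgroups of order 10 are: {1, 4, 7, 10, 13, 16, 19, 25, 28, 31}; {1, 4, 5, 14, 16, 20, 23, 25, 26, 31}; {1, 2, 4, 8, 16, 17, 25, 29, 31, 32}.
So G has 3 subgroups of order 10.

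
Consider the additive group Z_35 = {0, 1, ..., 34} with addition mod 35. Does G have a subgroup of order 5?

5 | 35. A subgroup of order 5 is {0, 7, 14, 21, 28}.

Yes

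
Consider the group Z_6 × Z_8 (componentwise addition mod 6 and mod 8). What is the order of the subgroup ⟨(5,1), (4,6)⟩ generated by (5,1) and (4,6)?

24

|⟨(5,1)⟩| = 24 and |⟨(4,6)⟩| = 12, so |H| is a multiple of lcm(24, 12) = 24 and divides |G| = 48.
Closing under the operation: H = {(0,0), (0,2), (0,4), (0,6), (1,1), (1,3), (1,5), (1,7), (2,0), (2,2), (2,4), (2,6), (3,1), (3,3), (3,5), (3,7), (4,0), (4,2), (4,4), (4,6), (5,1), (5,3), (5,5), (5,7)}, so |H| = 24.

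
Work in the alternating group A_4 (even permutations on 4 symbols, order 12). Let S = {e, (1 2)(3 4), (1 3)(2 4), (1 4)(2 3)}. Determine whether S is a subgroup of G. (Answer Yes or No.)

Yes

|S| = 4 divides |G| = 12, consistent with Lagrange.
S contains the identity, every element's inverse is in S, and S is closed under ∘: it is a subgroup.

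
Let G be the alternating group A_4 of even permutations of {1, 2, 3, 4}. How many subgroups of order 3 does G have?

|G| = 12 and 3 | 12, so subgroups of order 3 are possible by Lagrange.
The subgroups of order 3 are: {e, (1 2 3), (1 3 2)}; {e, (1 2 4), (1 4 2)}; {e, (1 3 4), (1 4 3)}; {e, (2 3 4), (2 4 3)}.
So G has 4 subgroups of order 3.

4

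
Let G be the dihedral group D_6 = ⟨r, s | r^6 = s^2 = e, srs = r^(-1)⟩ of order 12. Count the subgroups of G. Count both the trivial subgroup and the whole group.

|G| = 12, so by Lagrange every subgroup order divides 12. Divisors: 1, 2, 3, 4, 6, 12.
Subgroups by order — order 1: 1; order 2: 7; order 3: 1; order 4: 3; order 6: 3; order 12: 1.
Total: 1 + 7 + 1 + 3 + 3 + 1 = 16.

16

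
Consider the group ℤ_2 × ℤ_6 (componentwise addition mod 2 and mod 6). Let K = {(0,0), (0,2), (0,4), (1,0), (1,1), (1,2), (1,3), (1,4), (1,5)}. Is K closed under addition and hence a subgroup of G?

No

|K| = 9 does not divide |G| = 12, so by Lagrange K is not a subgroup.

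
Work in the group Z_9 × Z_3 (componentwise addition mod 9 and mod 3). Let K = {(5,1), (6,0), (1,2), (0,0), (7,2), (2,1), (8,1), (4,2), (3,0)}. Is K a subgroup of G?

|K| = 9 divides |G| = 27, consistent with Lagrange.
K contains the identity, every element's inverse is in K, and K is closed under +: it is a subgroup.
In fact K = ⟨(1,2)⟩.

Yes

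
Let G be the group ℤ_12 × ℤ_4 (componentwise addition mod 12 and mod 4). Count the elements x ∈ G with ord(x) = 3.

2

An element (a,b) has order lcm(ord(a), ord(b)); count pairs with lcm equal to 3.
Enumerating gives 2 such elements.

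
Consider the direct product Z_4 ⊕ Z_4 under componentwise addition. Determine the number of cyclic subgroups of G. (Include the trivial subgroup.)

A cyclic subgroup of order d is generated by each of its φ(d) elements of order d, so the cyclic subgroups of order d number (#elements of order d)/φ(d).
Cyclic subgroups by order — order 1: 1; order 2: 3; order 4: 6.
Total: 10.

10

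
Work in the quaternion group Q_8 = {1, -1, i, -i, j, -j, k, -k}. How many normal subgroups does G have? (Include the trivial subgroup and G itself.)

6

G has 6 subgroups. Checking conjugation-invariance by order — order 1: 1/1 normal; order 2: 1/1 normal; order 4: 3/3 normal; order 8: 1/1 normal.
Total normal subgroups: 6.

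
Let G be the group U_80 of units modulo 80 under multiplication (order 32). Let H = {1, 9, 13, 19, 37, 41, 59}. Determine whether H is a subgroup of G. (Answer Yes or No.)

No

|H| = 7 does not divide |G| = 32, so by Lagrange H is not a subgroup.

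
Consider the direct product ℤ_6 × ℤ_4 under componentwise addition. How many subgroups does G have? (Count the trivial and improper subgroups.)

16

|G| = 24, so by Lagrange every subgroup order divides 24. Divisors: 1, 2, 3, 4, 6, 8, 12, 24.
Subgroups by order — order 1: 1; order 2: 3; order 3: 1; order 4: 3; order 6: 3; order 8: 1; order 12: 3; order 24: 1.
Total: 1 + 3 + 1 + 3 + 3 + 1 + 3 + 1 = 16.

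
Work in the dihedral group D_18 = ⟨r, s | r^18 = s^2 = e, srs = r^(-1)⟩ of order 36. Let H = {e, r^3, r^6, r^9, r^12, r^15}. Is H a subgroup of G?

|H| = 6 divides |G| = 36, consistent with Lagrange.
H contains the identity, every element's inverse is in H, and H is closed under ·: it is a subgroup.
In fact H = ⟨r^15⟩.

Yes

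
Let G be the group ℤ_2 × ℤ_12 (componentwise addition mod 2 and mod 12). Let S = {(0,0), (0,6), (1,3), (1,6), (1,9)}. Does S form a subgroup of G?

|S| = 5 does not divide |G| = 24, so by Lagrange S is not a subgroup.

No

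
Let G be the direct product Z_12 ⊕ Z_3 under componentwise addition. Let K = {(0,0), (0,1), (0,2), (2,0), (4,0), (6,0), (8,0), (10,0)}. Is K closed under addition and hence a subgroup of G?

|K| = 8 does not divide |G| = 36, so by Lagrange K is not a subgroup.

No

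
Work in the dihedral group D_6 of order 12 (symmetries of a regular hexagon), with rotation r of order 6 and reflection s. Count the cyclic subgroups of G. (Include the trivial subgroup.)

10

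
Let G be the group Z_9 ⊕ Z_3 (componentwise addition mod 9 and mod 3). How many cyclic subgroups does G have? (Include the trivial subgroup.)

Group the elements of G by the cyclic subgroup they generate; each cyclic subgroup of order d accounts for φ(d) elements.
Cyclic subgroups by order — order 1: 1; order 3: 4; order 9: 3.
Total: 8.

8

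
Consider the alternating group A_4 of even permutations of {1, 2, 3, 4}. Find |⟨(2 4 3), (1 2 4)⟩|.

|⟨(2 4 3)⟩| = 3 and |⟨(1 2 4)⟩| = 3, so |H| is a multiple of lcm(3, 3) = 3 and divides |G| = 12.
Closing {(2 4 3), (1 2 4)} under the group operation gives all of G, so |H| = 12.

12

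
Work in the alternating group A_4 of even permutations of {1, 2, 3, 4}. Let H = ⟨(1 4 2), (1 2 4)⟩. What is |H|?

3

|⟨(1 4 2)⟩| = 3 and |⟨(1 2 4)⟩| = 3, so |H| is a multiple of lcm(3, 3) = 3 and divides |G| = 12.
Closing under the operation: H = {e, (1 2 4), (1 4 2)}, so |H| = 3.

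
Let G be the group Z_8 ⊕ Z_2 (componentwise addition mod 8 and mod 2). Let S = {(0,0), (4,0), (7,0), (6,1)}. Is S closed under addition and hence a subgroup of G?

No

(6,1) ∈ S but its inverse (2,1) ∉ S, so S is not a subgroup.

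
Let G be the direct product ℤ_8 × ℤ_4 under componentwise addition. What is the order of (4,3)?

4

The order of (4,3) in Z_8 × Z_4 is lcm(ord(4) in Z_8, ord(3) in Z_4).
ord(4) = 2 and ord(3) = 4, so |⟨(4,3)⟩| = lcm(2, 4) = 4.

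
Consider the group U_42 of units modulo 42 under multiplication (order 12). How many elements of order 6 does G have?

6

The elements of order 6 are: 5, 11, 17, 19, 23, 31.
That's 6.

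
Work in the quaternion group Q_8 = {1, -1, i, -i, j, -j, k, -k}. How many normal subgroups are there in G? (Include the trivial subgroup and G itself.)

G has 6 subgroups. Checking conjugation-invariance by order — order 1: 1/1 normal; order 2: 1/1 normal; order 4: 3/3 normal; order 8: 1/1 normal.
Total normal subgroups: 6.

6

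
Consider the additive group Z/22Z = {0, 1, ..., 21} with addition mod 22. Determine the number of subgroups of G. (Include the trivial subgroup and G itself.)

Subgroups of the cyclic group Z/22Z correspond bijectively to divisors of 22.
Divisors of 22: 1, 2, 11, 22.
So Z/22Z has 4 subgroups.

4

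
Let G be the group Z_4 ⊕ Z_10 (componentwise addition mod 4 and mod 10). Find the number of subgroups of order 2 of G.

|G| = 40 and 2 | 40, so subgroups of order 2 are possible by Lagrange.
The subgroups of order 2 are: {(0,0), (0,5)}; {(0,0), (2,0)}; {(0,0), (2,5)}.
So G has 3 subgroups of order 2.

3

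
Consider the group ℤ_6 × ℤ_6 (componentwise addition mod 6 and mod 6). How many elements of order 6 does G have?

24

An element (a,b) has order lcm(ord(a), ord(b)); count pairs with lcm equal to 6.
Enumerating gives 24 such elements.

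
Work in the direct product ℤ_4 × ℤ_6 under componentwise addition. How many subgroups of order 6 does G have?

3

|G| = 24 and 6 | 24, so subgroups of order 6 are possible by Lagrange.
The subgroups of order 6 are: {(0,0), (0,1), (0,2), (0,3), (0,4), (0,5)}; {(0,0), (0,2), (0,4), (2,0), (2,2), (2,4)}; {(0,0), (0,2), (0,4), (2,1), (2,3), (2,5)}.
So G has 3 subgroups of order 6.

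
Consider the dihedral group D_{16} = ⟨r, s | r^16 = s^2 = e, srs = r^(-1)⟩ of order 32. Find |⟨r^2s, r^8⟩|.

4

|⟨r^2s⟩| = 2 and |⟨r^8⟩| = 2, so |H| is a multiple of lcm(2, 2) = 2 and divides |G| = 32.
Closing under the operation: H = {e, r^8, r^2s, r^10s}, so |H| = 4.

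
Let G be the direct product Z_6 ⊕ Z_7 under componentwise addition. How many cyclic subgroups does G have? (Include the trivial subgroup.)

8

Group the elements of G by the cyclic subgroup they generate; each cyclic subgroup of order d accounts for φ(d) elements.
Cyclic subgroups by order — order 1: 1; order 2: 1; order 3: 1; order 6: 1; order 7: 1; order 14: 1; order 21: 1; order 42: 1.
Total: 8.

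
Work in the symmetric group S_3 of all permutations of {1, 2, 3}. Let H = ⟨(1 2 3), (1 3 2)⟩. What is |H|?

3

|⟨(1 2 3)⟩| = 3 and |⟨(1 3 2)⟩| = 3, so |H| is a multiple of lcm(3, 3) = 3 and divides |G| = 6.
Closing under the operation: H = {e, (1 2 3), (1 3 2)}, so |H| = 3.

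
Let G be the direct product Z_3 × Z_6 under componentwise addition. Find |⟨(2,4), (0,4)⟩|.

|⟨(2,4)⟩| = 3 and |⟨(0,4)⟩| = 3, so |H| is a multiple of lcm(3, 3) = 3 and divides |G| = 18.
Closing under the operation: H = {(0,0), (0,2), (0,4), (1,0), (1,2), (1,4), (2,0), (2,2), (2,4)}, so |H| = 9.

9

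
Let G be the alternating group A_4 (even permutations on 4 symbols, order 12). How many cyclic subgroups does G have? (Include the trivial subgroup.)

Group the elements of G by the cyclic subgroup they generate; each cyclic subgroup of order d accounts for φ(d) elements.
Cyclic subgroups by order — order 1: 1; order 2: 3; order 3: 4.
Total: 8.

8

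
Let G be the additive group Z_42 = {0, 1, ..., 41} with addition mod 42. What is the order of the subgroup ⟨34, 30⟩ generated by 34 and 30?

21

|⟨34⟩| = 21 and |⟨30⟩| = 7, so |H| is a multiple of lcm(21, 7) = 21 and divides |G| = 42.
Closing under the operation: H = {0, 2, 4, 6, 8, 10, 12, 14, 16, 18, 20, 22, 24, 26, 28, 30, 32, 34, 36, 38, 40}, so |H| = 21.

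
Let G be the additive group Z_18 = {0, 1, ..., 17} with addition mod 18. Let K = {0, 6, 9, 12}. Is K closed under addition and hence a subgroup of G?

|K| = 4 does not divide |G| = 18, so by Lagrange K is not a subgroup.

No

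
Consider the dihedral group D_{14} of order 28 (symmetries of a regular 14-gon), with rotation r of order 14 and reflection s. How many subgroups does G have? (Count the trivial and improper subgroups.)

|G| = 28, so by Lagrange every subgroup order divides 28. Divisors: 1, 2, 4, 7, 14, 28.
Subgroups by order — order 1: 1; order 2: 15; order 4: 7; order 7: 1; order 14: 3; order 28: 1.
Total: 1 + 15 + 7 + 1 + 3 + 1 = 28.

28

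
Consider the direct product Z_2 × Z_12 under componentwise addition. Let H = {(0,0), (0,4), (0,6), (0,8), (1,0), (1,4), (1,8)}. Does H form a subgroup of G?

|H| = 7 does not divide |G| = 24, so by Lagrange H is not a subgroup.

No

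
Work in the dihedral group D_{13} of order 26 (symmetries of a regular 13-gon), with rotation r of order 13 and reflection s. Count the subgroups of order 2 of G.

13

|G| = 26 and 2 | 26, so subgroups of order 2 are possible by Lagrange.
The subgroups of order 2 are: {e, r^10s}; {e, r^11s}; {e, r^12s}; {e, r^2s}; … (13 in all).
So G has 13 subgroups of order 2.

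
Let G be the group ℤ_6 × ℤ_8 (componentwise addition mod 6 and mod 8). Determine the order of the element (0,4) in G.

The order of (0,4) in Z_6 × Z_8 is lcm(ord(0) in Z_6, ord(4) in Z_8).
ord(0) = 1 and ord(4) = 2, so |⟨(0,4)⟩| = lcm(1, 2) = 2.

2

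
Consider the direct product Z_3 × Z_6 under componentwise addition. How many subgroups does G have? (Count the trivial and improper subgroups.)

12

|G| = 18, so by Lagrange every subgroup order divides 18. Divisors: 1, 2, 3, 6, 9, 18.
Subgroups by order — order 1: 1; order 2: 1; order 3: 4; order 6: 4; order 9: 1; order 18: 1.
Total: 1 + 1 + 4 + 4 + 1 + 1 = 12.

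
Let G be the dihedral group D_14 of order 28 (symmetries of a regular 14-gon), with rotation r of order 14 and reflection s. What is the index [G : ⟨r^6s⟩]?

|⟨r^6s⟩| = 2 and |G| = 28.
By Lagrange, [G : H] = |G|/|H| = 28/2 = 14.

14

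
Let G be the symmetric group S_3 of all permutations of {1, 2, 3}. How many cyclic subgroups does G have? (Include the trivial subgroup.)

Each element a generates a cyclic subgroup ⟨a⟩; distinct elements may generate the same one (a cyclic group of order d has φ(d) generators).
Cyclic subgroups by order — order 1: 1; order 2: 3; order 3: 1.
Total: 5.

5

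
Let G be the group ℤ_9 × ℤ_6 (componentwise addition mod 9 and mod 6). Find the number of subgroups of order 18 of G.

4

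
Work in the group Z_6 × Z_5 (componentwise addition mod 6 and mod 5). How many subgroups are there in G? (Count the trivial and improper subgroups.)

|G| = 30, so by Lagrange every subgroup order divides 30. Divisors: 1, 2, 3, 5, 6, 10, 15, 30.
Subgroups by order — order 1: 1; order 2: 1; order 3: 1; order 5: 1; order 6: 1; order 10: 1; order 15: 1; order 30: 1.
Total: 1 + 1 + 1 + 1 + 1 + 1 + 1 + 1 = 8.

8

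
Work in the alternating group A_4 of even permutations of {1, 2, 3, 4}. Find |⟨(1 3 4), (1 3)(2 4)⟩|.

12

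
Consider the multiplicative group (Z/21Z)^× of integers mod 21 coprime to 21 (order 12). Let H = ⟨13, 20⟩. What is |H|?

|⟨13⟩| = 2 and |⟨20⟩| = 2, so |H| is a multiple of lcm(2, 2) = 2 and divides |G| = 12.
Closing under the operation: H = {1, 8, 13, 20}, so |H| = 4.

4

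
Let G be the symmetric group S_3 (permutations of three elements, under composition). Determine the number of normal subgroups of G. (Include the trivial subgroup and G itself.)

3

G has 6 subgroups. Checking conjugation-invariance by order — order 1: 1/1 normal; order 2: 0/3 normal; order 3: 1/1 normal; order 6: 1/1 normal.
Total normal subgroups: 3.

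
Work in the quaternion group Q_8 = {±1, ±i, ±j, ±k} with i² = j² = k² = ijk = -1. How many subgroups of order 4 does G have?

3

|G| = 8 and 4 | 8, so subgroups of order 4 are possible by Lagrange.
The subgroups of order 4 are: {1, -1, i, -i}; {1, -1, j, -j}; {1, -1, k, -k}.
So G has 3 subgroups of order 4.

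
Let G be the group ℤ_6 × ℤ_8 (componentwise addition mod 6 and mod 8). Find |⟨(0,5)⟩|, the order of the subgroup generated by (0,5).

8

The order of (0,5) in Z_6 × Z_8 is lcm(ord(0) in Z_6, ord(5) in Z_8).
ord(0) = 1 and ord(5) = 8, so |⟨(0,5)⟩| = lcm(1, 8) = 8.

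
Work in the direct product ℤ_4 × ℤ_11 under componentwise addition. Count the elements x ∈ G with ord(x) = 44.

An element (a,b) has order lcm(ord(a), ord(b)); count pairs with lcm equal to 44.
Enumerating gives 20 such elements.

20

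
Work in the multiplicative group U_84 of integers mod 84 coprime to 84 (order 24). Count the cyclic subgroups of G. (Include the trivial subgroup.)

16

Group the elements of G by the cyclic subgroup they generate; each cyclic subgroup of order d accounts for φ(d) elements.
Cyclic subgroups by order — order 1: 1; order 2: 7; order 3: 1; order 6: 7.
Total: 16.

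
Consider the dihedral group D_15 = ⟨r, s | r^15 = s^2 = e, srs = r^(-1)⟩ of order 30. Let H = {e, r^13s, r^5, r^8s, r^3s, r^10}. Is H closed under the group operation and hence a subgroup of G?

Yes

|H| = 6 divides |G| = 30, consistent with Lagrange.
H contains the identity, every element's inverse is in H, and H is closed under ·: it is a subgroup.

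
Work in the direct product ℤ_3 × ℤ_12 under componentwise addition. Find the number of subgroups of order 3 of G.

|G| = 36 and 3 | 36, so subgroups of order 3 are possible by Lagrange.
The subgroups of order 3 are: {(0,0), (0,4), (0,8)}; {(0,0), (1,0), (2,0)}; {(0,0), (1,4), (2,8)}; {(0,0), (1,8), (2,4)}.
So G has 4 subgroups of order 3.

4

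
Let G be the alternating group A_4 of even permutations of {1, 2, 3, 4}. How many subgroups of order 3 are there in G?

4

|G| = 12 and 3 | 12, so subgroups of order 3 are possible by Lagrange.
The subgroups of order 3 are: {e, (1 2 3), (1 3 2)}; {e, (1 2 4), (1 4 2)}; {e, (1 3 4), (1 4 3)}; {e, (2 3 4), (2 4 3)}.
So G has 4 subgroups of order 3.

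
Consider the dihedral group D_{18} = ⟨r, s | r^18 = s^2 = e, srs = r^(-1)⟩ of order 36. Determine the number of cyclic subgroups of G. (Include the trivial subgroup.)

Each element a generates a cyclic subgroup ⟨a⟩; distinct elements may generate the same one (a cyclic group of order d has φ(d) generators).
Cyclic subgroups by order — order 1: 1; order 2: 19; order 3: 1; order 6: 1; order 9: 1; order 18: 1.
Total: 24.

24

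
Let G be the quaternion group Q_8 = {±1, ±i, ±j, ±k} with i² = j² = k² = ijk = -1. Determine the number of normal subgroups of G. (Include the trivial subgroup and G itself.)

6

G has 6 subgroups. Checking conjugation-invariance by order — order 1: 1/1 normal; order 2: 1/1 normal; order 4: 3/3 normal; order 8: 1/1 normal.
Total normal subgroups: 6.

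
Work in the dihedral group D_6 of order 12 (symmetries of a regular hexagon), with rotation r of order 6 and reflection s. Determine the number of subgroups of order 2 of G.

|G| = 12 and 2 | 12, so subgroups of order 2 are possible by Lagrange.
The subgroups of order 2 are: {e, r^2s}; {e, r^3}; {e, r^3s}; {e, r^4s}; … (7 in all).
So G has 7 subgroups of order 2.

7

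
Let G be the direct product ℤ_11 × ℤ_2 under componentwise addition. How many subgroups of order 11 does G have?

1

|G| = 22 and 11 | 22, so subgroups of order 11 are possible by Lagrange.
The subgroups of order 11 are: {(0,0), (1,0), (2,0), (3,0), (4,0), (5,0), (6,0), (7,0), (8,0), (9,0), (10,0)}.
So G has 1 subgroup of order 11.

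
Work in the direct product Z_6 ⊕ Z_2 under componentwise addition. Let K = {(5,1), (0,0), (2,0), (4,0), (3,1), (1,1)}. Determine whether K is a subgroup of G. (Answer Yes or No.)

|K| = 6 divides |G| = 12, consistent with Lagrange.
K contains the identity, every element's inverse is in K, and K is closed under +: it is a subgroup.
In fact K = ⟨(1,1)⟩.

Yes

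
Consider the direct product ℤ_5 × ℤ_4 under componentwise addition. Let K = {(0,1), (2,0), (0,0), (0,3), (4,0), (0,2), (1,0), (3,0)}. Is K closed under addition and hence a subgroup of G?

|K| = 8 does not divide |G| = 20, so by Lagrange K is not a subgroup.

No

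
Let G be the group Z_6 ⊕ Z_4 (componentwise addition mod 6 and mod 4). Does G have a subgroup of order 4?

Yes

4 | 24. A subgroup of order 4 is {(0,0), (0,1), (0,2), (0,3)}.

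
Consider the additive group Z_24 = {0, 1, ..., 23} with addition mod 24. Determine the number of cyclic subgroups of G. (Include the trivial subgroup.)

8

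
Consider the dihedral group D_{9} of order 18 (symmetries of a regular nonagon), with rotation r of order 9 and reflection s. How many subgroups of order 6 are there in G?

|G| = 18 and 6 | 18, so subgroups of order 6 are possible by Lagrange.
The subgroups of order 6 are: {e, r^3, r^6, r^2s, r^5s, r^8s}; {e, r^3, r^6, s, r^3s, r^6s}; {e, r^3, r^6, rs, r^4s, r^7s}.
So G has 3 subgroups of order 6.

3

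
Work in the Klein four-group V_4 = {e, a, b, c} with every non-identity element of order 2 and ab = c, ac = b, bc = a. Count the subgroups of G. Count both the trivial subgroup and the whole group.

|G| = 4, so by Lagrange every subgroup order divides 4. Divisors: 1, 2, 4.
Subgroups by order — order 1: 1; order 2: 3; order 4: 1.
Total: 1 + 3 + 1 = 5.

5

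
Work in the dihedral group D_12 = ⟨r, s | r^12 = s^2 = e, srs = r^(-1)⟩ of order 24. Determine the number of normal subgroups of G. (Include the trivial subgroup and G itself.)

G has 34 subgroups. Checking conjugation-invariance by order — order 1: 1/1 normal; order 2: 1/13 normal; order 3: 1/1 normal; order 4: 1/7 normal; order 6: 1/5 normal; order 8: 0/3 normal; order 12: 3/3 normal; order 24: 1/1 normal.
Total normal subgroups: 9.

9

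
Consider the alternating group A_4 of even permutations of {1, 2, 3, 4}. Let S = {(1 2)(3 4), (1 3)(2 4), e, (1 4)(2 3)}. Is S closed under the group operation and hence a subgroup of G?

|S| = 4 divides |G| = 12, consistent with Lagrange.
S contains the identity, every element's inverse is in S, and S is closed under ∘: it is a subgroup.

Yes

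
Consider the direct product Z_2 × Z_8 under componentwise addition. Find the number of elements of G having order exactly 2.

3

An element (a,b) has order lcm(ord(a), ord(b)); count pairs with lcm equal to 2.
Enumerating gives 3 such elements.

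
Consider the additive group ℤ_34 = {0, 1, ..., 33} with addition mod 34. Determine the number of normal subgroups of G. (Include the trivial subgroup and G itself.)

4

G is abelian, so every subgroup is normal.
G has 4 subgroups in total, hence 4 normal subgroups.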